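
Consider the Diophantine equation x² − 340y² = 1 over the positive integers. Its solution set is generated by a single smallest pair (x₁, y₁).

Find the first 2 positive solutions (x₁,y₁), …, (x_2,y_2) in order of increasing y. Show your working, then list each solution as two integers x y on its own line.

√340 → a₀=18, period (2,3,1,1,1,…,3,2,36); ℓ=14 even so k=13
step 0: (18, 1)  from 18·(1,0) + (0,1)
step 1: (37, 2)  from 2·(18,1) + (1,0)
…
step 7: (6509, 353)  from 8·(756,41) + (461,25)
step 8: (7265, 394)  from 1·(6509,353) + (756,41)
…
step 12: (125478, 6805)  from 3·(34813,1888) + (21039,1141)
step 13: (285769, 15498)  from 2·(125478,6805) + (34813,1888)
fundamental: x₁=285769, y₁=15498  (since 81663921361 − 340·240188004 = 1)
n=2: (285769,15498)∘(285769,15498) = (285769·285769+340·15498·15498, 285769·15498+15498·285769) = (163327842721,8857695924)

285769 15498
163327842721 8857695924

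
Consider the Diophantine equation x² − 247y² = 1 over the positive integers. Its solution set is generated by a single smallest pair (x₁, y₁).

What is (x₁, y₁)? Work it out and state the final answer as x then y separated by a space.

85292 5427

√247 → a₀=15, period (1,2,1,1,9,1,9,1,1,2,1,30); ℓ=12 even so k=11
a_0=15:  p_0=15·1+0=15,  q_0=15·0+1=1
…
a_3=1:  p_3=1·47+16=63,  q_3=1·3+1=4
a_4=1:  p_4=1·63+47=110,  q_4=1·4+3=7
a_5=9:  p_5=9·110+63=1053,  q_5=9·7+4=67
a_6=1:  p_6=1·1053+110=1163,  q_6=1·67+7=74
a_7=9:  p_7=9·1163+1053=11520,  q_7=9·74+67=733
…
a_9=1:  p_9=1·12683+11520=24203,  q_9=1·807+733=1540
a_10=2:  p_10=2·24203+12683=61089,  q_10=2·1540+807=3887
a_11=1:  p_11=1·61089+24203=85292,  q_11=1·3887+1540=5427
fundamental: x₁=85292, y₁=5427  (since 7274725264 − 247·29452329 = 1)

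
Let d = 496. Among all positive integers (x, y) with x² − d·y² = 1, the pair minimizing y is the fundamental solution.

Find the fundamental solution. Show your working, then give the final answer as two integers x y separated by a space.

4620799 207480

√496 → a₀=22, period (3,1,2,4,1,…,1,3,44); ℓ=16 even so k=15
k=0  a_k=22  p_k/q_k = 22/1
…
k=2  a_k=1  p_k/q_k = 89/4
…
k=4  a_k=4  p_k/q_k = 1069/48
k=5  a_k=1  p_k/q_k = 1314/59
…
k=7  a_k=2  p_k/q_k = 6080/273
k=8  a_k=2  p_k/q_k = 14543/653
k=9  a_k=2  p_k/q_k = 35166/1579
…
k=11  a_k=1  p_k/q_k = 84875/3811
…
k=13  a_k=2  p_k/q_k = 863293/38763
k=14  a_k=1  p_k/q_k = 1252502/56239
k=15  a_k=3  p_k/q_k = 4620799/207480
(x₁, y₁) = (4620799, 207480);  4620799² − 496·207480² = 1 ✓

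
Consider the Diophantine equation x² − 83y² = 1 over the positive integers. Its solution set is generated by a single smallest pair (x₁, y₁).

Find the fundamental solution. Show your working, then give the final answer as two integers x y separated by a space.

82 9

d=83: √d = [9; 9,18] (ℓ=2, even), read p_1/q_1
a_0=9:  p_0=9·1+0=9,  q_0=9·0+1=1
a_1=9:  p_1=9·9+1=82,  q_1=9·1+0=9
(x₁, y₁) = (82, 9);  82² − 83·9² = 1 ✓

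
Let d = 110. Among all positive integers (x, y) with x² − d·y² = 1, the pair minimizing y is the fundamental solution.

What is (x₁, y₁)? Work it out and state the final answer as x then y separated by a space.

21 2

√110 → a₀=10, period (2,20); ℓ=2 even so k=1
step 0: (10, 1)  from 10·(1,0) + (0,1)
step 1: (21, 2)  from 2·(10,1) + (1,0)
→ (21, 2).  Check: 21²=441, 110·2²=440, difference 1.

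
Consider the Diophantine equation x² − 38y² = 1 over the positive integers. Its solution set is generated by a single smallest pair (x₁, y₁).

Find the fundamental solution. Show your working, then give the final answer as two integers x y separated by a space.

37 6

√38 = [6; 6,12, …], period ℓ=2 (even) → k=1
i=0: a=6 ⇒ p=6, q=1
i=1: a=6 ⇒ p=37, q=6
→ (37, 6).  Check: 37²=1369, 38·6²=1368, difference 1.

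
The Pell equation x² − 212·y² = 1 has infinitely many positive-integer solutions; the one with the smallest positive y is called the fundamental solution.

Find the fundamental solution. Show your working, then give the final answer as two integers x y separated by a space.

66249 4550

d=212: √d = [14; 1,1,3,1,1,…,1,1,28] (ℓ=14, even), read p_13/q_13
step 0: (14, 1)  from 14·(1,0) + (0,1)
step 1: (15, 1)  from 1·(14,1) + (1,0)
…
step 4: (131, 9)  from 1·(102,7) + (29,2)
…
step 6: (364, 25)  from 1·(233,16) + (131,9)
…
step 8: (2781, 191)  from 1·(2417,166) + (364,25)
step 9: (5198, 357)  from 1·(2781,191) + (2417,166)
step 10: (7979, 548)  from 1·(5198,357) + (2781,191)
step 11: (29135, 2001)  from 3·(7979,548) + (5198,357)
step 12: (37114, 2549)  from 1·(29135,2001) + (7979,548)
step 13: (66249, 4550)  from 1·(37114,2549) + (29135,2001)
(x₁, y₁) = (66249, 4550);  66249² − 212·4550² = 1 ✓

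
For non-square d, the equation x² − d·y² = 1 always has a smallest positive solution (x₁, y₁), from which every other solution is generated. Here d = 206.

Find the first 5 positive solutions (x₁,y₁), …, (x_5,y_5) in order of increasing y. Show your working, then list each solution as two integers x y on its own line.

√206 → a₀=14, period (2,1,5,14,5,1,2,28); ℓ=8 even so k=7
step 0: (14, 1)  from 14·(1,0) + (0,1)
step 1: (29, 2)  from 2·(14,1) + (1,0)
step 2: (43, 3)  from 1·(29,2) + (14,1)
step 3: (244, 17)  from 5·(43,3) + (29,2)
step 4: (3459, 241)  from 14·(244,17) + (43,3)
…
step 6: (20998, 1463)  from 1·(17539,1222) + (3459,241)
step 7: (59535, 4148)  from 2·(20998,1463) + (17539,1222)
fundamental: x₁=59535, y₁=4148  (since 3544416225 − 206·17205904 = 1)
(59535+4148√206)^2 = 7088832449 + 493902360√206
(59535+4148√206)^3 = 844067279642895 + 58808954001052√206
(59535+4148√206)^4 = 100503090979990675201 + 7002382152411359280√206
(59535+4148√206)^5 = 11966903042143422416540175 + 833773642828811595468548√206

59535 4148
7088832449 493902360
844067279642895 58808954001052
100503090979990675201 7002382152411359280
11966903042143422416540175 833773642828811595468548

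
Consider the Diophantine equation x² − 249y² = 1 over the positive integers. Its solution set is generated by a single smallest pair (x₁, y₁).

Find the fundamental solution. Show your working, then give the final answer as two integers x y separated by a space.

8553815 542076

√249 → a₀=15, period (1,3,1,1,5,…,3,1,30); ℓ=16 even so k=15
a_0=15:  p_0=15·1+0=15,  q_0=15·0+1=1
a_1=1:  p_1=1·15+1=16,  q_1=1·1+0=1
a_2=3:  p_2=3·16+15=63,  q_2=3·1+1=4
…
a_6=1:  p_6=1·789+142=931,  q_6=1·50+9=59
a_7=3:  p_7=3·931+789=3582,  q_7=3·59+50=227
a_8=10:  p_8=10·3582+931=36751,  q_8=10·227+59=2329
a_9=3:  p_9=3·36751+3582=113835,  q_9=3·2329+227=7214
a_10=1:  p_10=1·113835+36751=150586,  q_10=1·7214+2329=9543
a_11=5:  p_11=5·150586+113835=866765,  q_11=5·9543+7214=54929
a_12=1:  p_12=1·866765+150586=1017351,  q_12=1·54929+9543=64472
…
a_14=3:  p_14=3·1884116+1017351=6669699,  q_14=3·119401+64472=422675
a_15=1:  p_15=1·6669699+1884116=8553815,  q_15=1·422675+119401=542076
(x₁, y₁) = (8553815, 542076);  8553815² − 249·542076² = 1 ✓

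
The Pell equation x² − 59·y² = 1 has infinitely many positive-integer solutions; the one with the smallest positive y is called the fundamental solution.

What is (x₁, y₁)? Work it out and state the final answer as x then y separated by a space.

530 69

√59 = [7; 1,2,7,2,1,14, …], period ℓ=6 (even) → k=5
k=0  a_k=7  p_k/q_k = 7/1
…
k=4  a_k=2  p_k/q_k = 361/47
k=5  a_k=1  p_k/q_k = 530/69
fundamental: x₁=530, y₁=69  (since 280900 − 59·4761 = 1)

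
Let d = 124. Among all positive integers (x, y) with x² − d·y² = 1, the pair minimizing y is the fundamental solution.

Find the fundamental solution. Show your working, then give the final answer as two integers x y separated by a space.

√124 → a₀=11, period (7,2,1,1,1,…,2,7,22); ℓ=16 even so k=15
k=0  a_k=11  p_k/q_k = 11/1
…
k=4  a_k=1  p_k/q_k = 412/37
…
k=8  a_k=4  p_k/q_k = 14543/1306
…
k=10  a_k=3  p_k/q_k = 67292/6043
…
k=12  a_k=1  p_k/q_k = 152167/13665
…
k=14  a_k=2  p_k/q_k = 626251/56239
k=15  a_k=7  p_k/q_k = 4620799/414960
(x₁, y₁) = (4620799, 414960);  4620799² − 124·414960² = 1 ✓

4620799 414960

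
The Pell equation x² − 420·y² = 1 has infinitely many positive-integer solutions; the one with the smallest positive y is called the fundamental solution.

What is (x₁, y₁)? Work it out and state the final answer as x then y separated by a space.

41 2

√420 = [20; 2,40, …], period ℓ=2 (even) → k=1
a_0=20:  p_0=20·1+0=20,  q_0=20·0+1=1
a_1=2:  p_1=2·20+1=41,  q_1=2·1+0=2
fundamental: x₁=41, y₁=2  (since 1681 − 420·4 = 1)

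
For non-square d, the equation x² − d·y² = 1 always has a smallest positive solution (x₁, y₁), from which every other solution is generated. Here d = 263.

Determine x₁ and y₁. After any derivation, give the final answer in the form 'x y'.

139128 8579

√263 = [16; 4,1,1,1,1,15,1,1,1,1,4,32, …], period ℓ=12 (even) → k=11
step 0: (16, 1)  from 16·(1,0) + (0,1)
…
step 3: (146, 9)  from 1·(81,5) + (65,4)
…
step 5: (373, 23)  from 1·(227,14) + (146,9)
…
step 7: (6195, 382)  from 1·(5822,359) + (373,23)
…
step 10: (30229, 1864)  from 1·(18212,1123) + (12017,741)
step 11: (139128, 8579)  from 4·(30229,1864) + (18212,1123)
(x₁, y₁) = (139128, 8579);  139128² − 263·8579² = 1 ✓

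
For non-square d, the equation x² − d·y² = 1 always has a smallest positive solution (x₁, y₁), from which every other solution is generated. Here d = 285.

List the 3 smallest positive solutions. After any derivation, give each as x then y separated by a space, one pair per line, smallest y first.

2431 144
11819521 700128
57466508671 3404022192

√285 = [16; 1,7,2,7,1,32, …], period ℓ=6 (even) → k=5
i=0: a=16 ⇒ p=16, q=1
i=1: a=1 ⇒ p=17, q=1
i=2: a=7 ⇒ p=135, q=8
i=3: a=2 ⇒ p=287, q=17
i=4: a=7 ⇒ p=2144, q=127
i=5: a=1 ⇒ p=2431, q=144
(x₁, y₁) = (2431, 144);  2431² − 285·144² = 1 ✓
(x_2, y_2) = (2431·2431 + 285·144·144, 2431·144 + 144·2431) = (11819521, 700128)
(x_3, y_3) = (2431·11819521 + 285·144·700128, 2431·700128 + 144·11819521) = (57466508671, 3404022192)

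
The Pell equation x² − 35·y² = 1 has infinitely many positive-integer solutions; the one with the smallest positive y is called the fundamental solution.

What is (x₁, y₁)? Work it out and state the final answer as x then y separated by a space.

6 1

[5; 1,10] for √35; ℓ=2 ⇒ convergent index 1
i=0: a=5 ⇒ p=5, q=1
i=1: a=1 ⇒ p=6, q=1
→ (6, 1).  Check: 6²=36, 35·1²=35, difference 1.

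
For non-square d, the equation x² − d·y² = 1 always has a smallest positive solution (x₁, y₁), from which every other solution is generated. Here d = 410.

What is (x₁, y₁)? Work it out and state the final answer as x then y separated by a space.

[20; 4,40] for √410; ℓ=2 ⇒ convergent index 1
k=0  a_k=20  p_k/q_k = 20/1
k=1  a_k=4  p_k/q_k = 81/4
→ (81, 4).  Check: 81²=6561, 410·4²=6560, difference 1.

81 4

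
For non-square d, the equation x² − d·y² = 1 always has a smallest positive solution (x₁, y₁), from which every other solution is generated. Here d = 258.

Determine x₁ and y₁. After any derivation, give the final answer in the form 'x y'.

257 16

√258 = [16; 16,32, …], period ℓ=2 (even) → k=1
k=0  a_k=16  p_k/q_k = 16/1
k=1  a_k=16  p_k/q_k = 257/16
(x₁, y₁) = (257, 16);  257² − 258·16² = 1 ✓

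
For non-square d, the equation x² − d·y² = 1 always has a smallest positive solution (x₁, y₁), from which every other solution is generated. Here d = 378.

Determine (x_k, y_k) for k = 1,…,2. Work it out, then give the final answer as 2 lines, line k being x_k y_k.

8749 450
153090001 7874100

d=378: √d = [19; 2,3,1,4,1,3,2,38] (ℓ=8, even), read p_7/q_7
step 0: (19, 1)  from 19·(1,0) + (0,1)
…
step 6: (3869, 199)  from 3·(1011,52) + (836,43)
step 7: (8749, 450)  from 2·(3869,199) + (1011,52)
→ (8749, 450).  Check: 8749²=76545001, 378·450²=76545000, difference 1.
n=2: (8749,450)∘(8749,450) = (8749·8749+378·450·450, 8749·450+450·8749) = (153090001,7874100)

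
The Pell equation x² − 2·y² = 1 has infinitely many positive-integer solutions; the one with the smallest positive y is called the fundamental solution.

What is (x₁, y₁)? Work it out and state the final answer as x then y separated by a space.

3 2

√2 → a₀=1, period (2); ℓ=1 odd so k=1
step 0: (1, 1)  from 1·(1,0) + (0,1)
step 1: (3, 2)  from 2·(1,1) + (1,0)
fundamental: x₁=3, y₁=2  (since 9 − 2·4 = 1)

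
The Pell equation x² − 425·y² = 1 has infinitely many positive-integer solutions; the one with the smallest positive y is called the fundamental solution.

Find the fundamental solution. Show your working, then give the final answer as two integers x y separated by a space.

143649 6968

d=425: √d = [20; 1,1,1,1,1,1,40] (ℓ=7, odd), read p_13/q_13
i=0: a=20 ⇒ p=20, q=1
…
i=3: a=1 ⇒ p=62, q=3
…
i=5: a=1 ⇒ p=165, q=8
i=6: a=1 ⇒ p=268, q=13
i=7: a=40 ⇒ p=10885, q=528
…
i=11: a=1 ⇒ p=55229, q=2679
i=12: a=1 ⇒ p=88420, q=4289
i=13: a=1 ⇒ p=143649, q=6968
fundamental: x₁=143649, y₁=6968  (since 20635035201 − 425·48553024 = 1)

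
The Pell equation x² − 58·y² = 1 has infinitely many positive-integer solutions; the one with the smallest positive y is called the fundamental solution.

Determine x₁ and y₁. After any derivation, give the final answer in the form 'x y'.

19603 2574

d=58: √d = [7; 1,1,1,1,1,1,14] (ℓ=7, odd), read p_13/q_13
k=0  a_k=7  p_k/q_k = 7/1
k=1  a_k=1  p_k/q_k = 8/1
k=2  a_k=1  p_k/q_k = 15/2
k=3  a_k=1  p_k/q_k = 23/3
…
k=6  a_k=1  p_k/q_k = 99/13
k=7  a_k=14  p_k/q_k = 1447/190
…
k=10  a_k=1  p_k/q_k = 4539/596
k=11  a_k=1  p_k/q_k = 7532/989
k=12  a_k=1  p_k/q_k = 12071/1585
k=13  a_k=1  p_k/q_k = 19603/2574
→ (19603, 2574).  Check: 19603²=384277609, 58·2574²=384277608, difference 1.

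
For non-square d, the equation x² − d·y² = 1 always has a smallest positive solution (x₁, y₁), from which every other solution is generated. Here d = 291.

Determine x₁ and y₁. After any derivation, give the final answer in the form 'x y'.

290 17

d=291: √d = [17; 17,34] (ℓ=2, even), read p_1/q_1
k=0  a_k=17  p_k/q_k = 17/1
k=1  a_k=17  p_k/q_k = 290/17
fundamental: x₁=290, y₁=17  (since 84100 − 291·289 = 1)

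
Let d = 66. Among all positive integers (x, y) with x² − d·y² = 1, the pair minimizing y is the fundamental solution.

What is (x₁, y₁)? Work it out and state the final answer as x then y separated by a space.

√66 → a₀=8, period (8,16); ℓ=2 even so k=1
a_0=8:  p_0=8·1+0=8,  q_0=8·0+1=1
a_1=8:  p_1=8·8+1=65,  q_1=8·1+0=8
fundamental: x₁=65, y₁=8  (since 4225 − 66·64 = 1)

65 8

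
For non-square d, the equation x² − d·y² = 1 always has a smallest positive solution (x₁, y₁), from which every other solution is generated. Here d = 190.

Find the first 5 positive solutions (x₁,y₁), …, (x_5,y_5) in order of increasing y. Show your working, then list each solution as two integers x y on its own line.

√190 → a₀=13, period (1,3,1,1,1,…,3,1,26); ℓ=14 even so k=13
k=0  a_k=13  p_k/q_k = 13/1
k=1  a_k=1  p_k/q_k = 14/1
k=2  a_k=3  p_k/q_k = 55/4
k=3  a_k=1  p_k/q_k = 69/5
…
k=6  a_k=2  p_k/q_k = 510/37
…
k=9  a_k=1  p_k/q_k = 4149/301
k=10  a_k=1  p_k/q_k = 7085/514
…
k=12  a_k=3  p_k/q_k = 40787/2959
k=13  a_k=1  p_k/q_k = 52021/3774
→ (52021, 3774).  Check: 52021²=2706184441, 190·3774²=2706184440, difference 1.
(52021+3774√190)^2 = 5412368881 + 392654508√190
(52021+3774√190)^3 = 563113683064981 + 40852560317562√190
(52021+3774√190)^4 = 58587473808034384321 + 4250382080167131096√190
(52021+3774√190)^5 = 6095557949372399730460501 + 442218252343896093172470√190

52021 3774
5412368881 392654508
563113683064981 40852560317562
58587473808034384321 4250382080167131096
6095557949372399730460501 442218252343896093172470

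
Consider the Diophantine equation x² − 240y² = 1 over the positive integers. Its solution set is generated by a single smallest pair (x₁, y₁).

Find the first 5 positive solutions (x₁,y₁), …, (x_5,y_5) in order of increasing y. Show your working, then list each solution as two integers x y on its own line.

d=240: √d = [15; 2,30] (ℓ=2, even), read p_1/q_1
a_0=15:  p_0=15·1+0=15,  q_0=15·0+1=1
a_1=2:  p_1=2·15+1=31,  q_1=2·1+0=2
(x₁, y₁) = (31, 2);  31² − 240·2² = 1 ✓
(x_2, y_2) = (31·31 + 240·2·2, 31·2 + 2·31) = (1921, 124)
(x_3, y_3) = (31·1921 + 240·2·124, 31·124 + 2·1921) = (119071, 7686)
(x_4, y_4) = (31·119071 + 240·2·7686, 31·7686 + 2·119071) = (7380481, 476408)
(x_5, y_5) = (31·7380481 + 240·2·476408, 31·476408 + 2·7380481) = (457470751, 29529610)

31 2
1921 124
119071 7686
7380481 476408
457470751 29529610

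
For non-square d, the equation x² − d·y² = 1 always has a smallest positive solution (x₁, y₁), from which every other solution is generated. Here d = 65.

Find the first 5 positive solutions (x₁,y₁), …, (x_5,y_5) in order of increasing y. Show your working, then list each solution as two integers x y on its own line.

129 16
33281 4128
8586369 1065008
2215249921 274767936
571525893249 70889062480

√65 → a₀=8, period (16); ℓ=1 odd so k=1
k=0  a_k=8  p_k/q_k = 8/1
k=1  a_k=16  p_k/q_k = 129/16
fundamental: x₁=129, y₁=16  (since 16641 − 65·256 = 1)
(x_2, y_2) = (129·129 + 65·16·16, 129·16 + 16·129) = (33281, 4128)
(x_3, y_3) = (129·33281 + 65·16·4128, 129·4128 + 16·33281) = (8586369, 1065008)
(x_4, y_4) = (129·8586369 + 65·16·1065008, 129·1065008 + 16·8586369) = (2215249921, 274767936)
(x_5, y_5) = (129·2215249921 + 65·16·274767936, 129·274767936 + 16·2215249921) = (571525893249, 70889062480)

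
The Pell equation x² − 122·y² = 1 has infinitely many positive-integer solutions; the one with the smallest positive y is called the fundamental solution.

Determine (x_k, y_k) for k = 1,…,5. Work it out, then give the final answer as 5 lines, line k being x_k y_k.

√122 → a₀=11, period (22); ℓ=1 odd so k=1
i=0: a=11 ⇒ p=11, q=1
i=1: a=22 ⇒ p=243, q=22
(x₁, y₁) = (243, 22);  243² − 122·22² = 1 ✓
k=2:  x_2 = 243·243+122·22·22 = 118097,  y_2 = 243·22+22·243 = 10692
k=3:  x_3 = 243·118097+122·22·10692 = 57394899,  y_3 = 243·10692+22·118097 = 5196290
k=4:  x_4 = 243·57394899+122·22·5196290 = 27893802817,  y_4 = 243·5196290+22·57394899 = 2525386248
k=5:  x_5 = 243·27893802817+122·22·2525386248 = 13556330774163,  y_5 = 243·2525386248+22·27893802817 = 1227332520238

243 22
118097 10692
57394899 5196290
27893802817 2525386248
13556330774163 1227332520238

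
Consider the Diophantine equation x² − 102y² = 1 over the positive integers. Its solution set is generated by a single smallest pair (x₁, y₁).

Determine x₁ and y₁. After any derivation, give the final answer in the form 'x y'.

[10; 10,20] for √102; ℓ=2 ⇒ convergent index 1
i=0: a=10 ⇒ p=10, q=1
i=1: a=10 ⇒ p=101, q=10
fundamental: x₁=101, y₁=10  (since 10201 − 102·100 = 1)

101 10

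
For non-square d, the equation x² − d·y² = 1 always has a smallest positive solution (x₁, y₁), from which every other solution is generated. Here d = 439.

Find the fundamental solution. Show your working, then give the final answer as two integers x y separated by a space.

[20; 1,19,1,40] for √439; ℓ=4 ⇒ convergent index 3
k=0  a_k=20  p_k/q_k = 20/1
k=1  a_k=1  p_k/q_k = 21/1
k=2  a_k=19  p_k/q_k = 419/20
k=3  a_k=1  p_k/q_k = 440/21
→ (440, 21).  Check: 440²=193600, 439·21²=193599, difference 1.

440 21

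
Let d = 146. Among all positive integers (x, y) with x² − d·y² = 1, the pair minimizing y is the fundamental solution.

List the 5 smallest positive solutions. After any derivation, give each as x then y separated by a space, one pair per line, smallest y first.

d=146: √d = [12; 12,24] (ℓ=2, even), read p_1/q_1
step 0: (12, 1)  from 12·(1,0) + (0,1)
step 1: (145, 12)  from 12·(12,1) + (1,0)
fundamental: x₁=145, y₁=12  (since 21025 − 146·144 = 1)
(145+12√146)^2 = 42049 + 3480√146
(145+12√146)^3 = 12194065 + 1009188√146
(145+12√146)^4 = 3536236801 + 292661040√146
(145+12√146)^5 = 1025496478225 + 84870692412√146

145 12
42049 3480
12194065 1009188
3536236801 292661040
1025496478225 84870692412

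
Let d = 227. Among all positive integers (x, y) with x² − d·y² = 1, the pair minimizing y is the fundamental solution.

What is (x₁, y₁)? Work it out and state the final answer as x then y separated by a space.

[15; 15,30] for √227; ℓ=2 ⇒ convergent index 1
i=0: a=15 ⇒ p=15, q=1
i=1: a=15 ⇒ p=226, q=15
→ (226, 15).  Check: 226²=51076, 227·15²=51075, difference 1.

226 15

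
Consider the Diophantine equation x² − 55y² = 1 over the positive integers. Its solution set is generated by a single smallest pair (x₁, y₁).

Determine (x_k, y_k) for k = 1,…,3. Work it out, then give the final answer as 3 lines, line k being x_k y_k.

√55 = [7; 2,2,2,14, …], period ℓ=4 (even) → k=3
k=0  a_k=7  p_k/q_k = 7/1
…
k=2  a_k=2  p_k/q_k = 37/5
k=3  a_k=2  p_k/q_k = 89/12
fundamental: x₁=89, y₁=12  (since 7921 − 55·144 = 1)
n=2: (89,12)∘(89,12) = (89·89+55·12·12, 89·12+12·89) = (15841,2136)
n=3: (15841,2136)∘(89,12) = (89·15841+55·12·2136, 89·2136+12·15841) = (2819609,380196)

89 12
15841 2136
2819609 380196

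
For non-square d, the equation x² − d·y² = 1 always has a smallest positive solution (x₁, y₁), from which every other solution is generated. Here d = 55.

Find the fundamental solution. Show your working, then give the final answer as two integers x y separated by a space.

[7; 2,2,2,14] for √55; ℓ=4 ⇒ convergent index 3
i=0: a=7 ⇒ p=7, q=1
…
i=2: a=2 ⇒ p=37, q=5
i=3: a=2 ⇒ p=89, q=12
→ (89, 12).  Check: 89²=7921, 55·12²=7920, difference 1.

89 12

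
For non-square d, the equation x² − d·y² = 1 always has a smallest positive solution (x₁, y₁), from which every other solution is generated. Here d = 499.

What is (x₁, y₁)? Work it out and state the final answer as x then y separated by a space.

4490 201

[22; 2,1,21,1,2,44] for √499; ℓ=6 ⇒ convergent index 5
k=0  a_k=22  p_k/q_k = 22/1
k=1  a_k=2  p_k/q_k = 45/2
k=2  a_k=1  p_k/q_k = 67/3
k=3  a_k=21  p_k/q_k = 1452/65
k=4  a_k=1  p_k/q_k = 1519/68
k=5  a_k=2  p_k/q_k = 4490/201
fundamental: x₁=4490, y₁=201  (since 20160100 − 499·40401 = 1)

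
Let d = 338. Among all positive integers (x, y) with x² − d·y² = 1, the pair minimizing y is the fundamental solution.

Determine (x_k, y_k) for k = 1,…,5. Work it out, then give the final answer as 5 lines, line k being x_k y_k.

d=338: √d = [18; 2,1,1,2,36] (ℓ=5, odd), read p_9/q_9
k=0  a_k=18  p_k/q_k = 18/1
…
k=6  a_k=2  p_k/q_k = 17631/959
k=7  a_k=1  p_k/q_k = 26327/1432
k=8  a_k=1  p_k/q_k = 43958/2391
k=9  a_k=2  p_k/q_k = 114243/6214
fundamental: x₁=114243, y₁=6214  (since 13051463049 − 338·38613796 = 1)
n=2: (114243,6214)∘(114243,6214) = (114243·114243+338·6214·6214, 114243·6214+6214·114243) = (26102926097,1419812004)
n=3: (26102926097,1419812004)∘(114243,6214) = (114243·26102926097+338·6214·1419812004, 114243·1419812004+6214·26102926097) = (5964153172084899,324407165539730)
n=4: (5964153172084899,324407165539730)∘(114243,6214) = (114243·5964153172084899+338·6214·324407165539730, 114243·324407165539730+6214·5964153172084899) = (1362725501650887306817,74122495624090936776)
n=5: (1362725501650887306817,74122495624090936776)∘(114243,6214) = (114243·1362725501650887306817+338·6214·74122495624090936776, 114243·74122495624090936776+6214·1362725501650887306817) = (311363698964240484013304163,16935952534841634614661406)

114243 6214
26102926097 1419812004
5964153172084899 324407165539730
1362725501650887306817 74122495624090936776
311363698964240484013304163 16935952534841634614661406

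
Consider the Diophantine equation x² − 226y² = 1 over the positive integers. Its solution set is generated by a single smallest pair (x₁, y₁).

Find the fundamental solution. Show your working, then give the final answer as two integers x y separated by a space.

[15; 30] for √226; ℓ=1 ⇒ convergent index 1
step 0: (15, 1)  from 15·(1,0) + (0,1)
step 1: (451, 30)  from 30·(15,1) + (1,0)
→ (451, 30).  Check: 451²=203401, 226·30²=203400, difference 1.

451 30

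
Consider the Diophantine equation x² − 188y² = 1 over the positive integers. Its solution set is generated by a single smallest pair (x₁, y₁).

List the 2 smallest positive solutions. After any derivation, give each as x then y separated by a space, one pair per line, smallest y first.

4607 336
42448897 3095904

[13; 1,2,2,6,2,2,1,26] for √188; ℓ=8 ⇒ convergent index 7
i=0: a=13 ⇒ p=13, q=1
i=1: a=1 ⇒ p=14, q=1
i=2: a=2 ⇒ p=41, q=3
i=3: a=2 ⇒ p=96, q=7
i=4: a=6 ⇒ p=617, q=45
i=5: a=2 ⇒ p=1330, q=97
i=6: a=2 ⇒ p=3277, q=239
i=7: a=1 ⇒ p=4607, q=336
fundamental: x₁=4607, y₁=336  (since 21224449 − 188·112896 = 1)
(4607+336√188)^2 = 42448897 + 3095904√188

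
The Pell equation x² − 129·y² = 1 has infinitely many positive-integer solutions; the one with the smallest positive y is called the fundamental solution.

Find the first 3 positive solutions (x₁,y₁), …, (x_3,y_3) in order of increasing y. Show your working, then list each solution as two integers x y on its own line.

16855 1484
568182049 50025640
19153416854935 1686364322916

√129 = [11; 2,1,3,1,6,1,3,1,2,22, …], period ℓ=10 (even) → k=9
a_0=11:  p_0=11·1+0=11,  q_0=11·0+1=1
a_1=2:  p_1=2·11+1=23,  q_1=2·1+0=2
a_2=1:  p_2=1·23+11=34,  q_2=1·2+1=3
a_3=3:  p_3=3·34+23=125,  q_3=3·3+2=11
a_4=1:  p_4=1·125+34=159,  q_4=1·11+3=14
a_5=6:  p_5=6·159+125=1079,  q_5=6·14+11=95
…
a_7=3:  p_7=3·1238+1079=4793,  q_7=3·109+95=422
a_8=1:  p_8=1·4793+1238=6031,  q_8=1·422+109=531
a_9=2:  p_9=2·6031+4793=16855,  q_9=2·531+422=1484
fundamental: x₁=16855, y₁=1484  (since 284091025 − 129·2202256 = 1)
n=2: (16855,1484)∘(16855,1484) = (16855·16855+129·1484·1484, 16855·1484+1484·16855) = (568182049,50025640)
n=3: (568182049,50025640)∘(16855,1484) = (16855·568182049+129·1484·50025640, 16855·50025640+1484·568182049) = (19153416854935,1686364322916)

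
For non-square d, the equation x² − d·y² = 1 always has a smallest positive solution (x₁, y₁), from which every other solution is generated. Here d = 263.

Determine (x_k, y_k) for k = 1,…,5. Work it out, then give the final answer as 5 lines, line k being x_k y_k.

139128 8579
38713200767 2387158224
10772180392483224 664241098768765
2997423827252098776577 184829071176614315616
834051164465087816782726488 51429798028655751907276931

√263 → a₀=16, period (4,1,1,1,1,15,1,1,1,1,4,32); ℓ=12 even so k=11
i=0: a=16 ⇒ p=16, q=1
i=1: a=4 ⇒ p=65, q=4
i=2: a=1 ⇒ p=81, q=5
i=3: a=1 ⇒ p=146, q=9
i=4: a=1 ⇒ p=227, q=14
i=5: a=1 ⇒ p=373, q=23
i=6: a=15 ⇒ p=5822, q=359
i=7: a=1 ⇒ p=6195, q=382
i=8: a=1 ⇒ p=12017, q=741
i=9: a=1 ⇒ p=18212, q=1123
i=10: a=1 ⇒ p=30229, q=1864
i=11: a=4 ⇒ p=139128, q=8579
fundamental: x₁=139128, y₁=8579  (since 19356600384 − 263·73599241 = 1)
n=2: (139128,8579)∘(139128,8579) = (139128·139128+263·8579·8579, 139128·8579+8579·139128) = (38713200767,2387158224)
n=3: (38713200767,2387158224)∘(139128,8579) = (139128·38713200767+263·8579·2387158224, 139128·2387158224+8579·38713200767) = (10772180392483224,664241098768765)
n=4: (10772180392483224,664241098768765)∘(139128,8579) = (139128·10772180392483224+263·8579·664241098768765, 139128·664241098768765+8579·10772180392483224) = (2997423827252098776577,184829071176614315616)
n=5: (2997423827252098776577,184829071176614315616)∘(139128,8579) = (139128·2997423827252098776577+263·8579·184829071176614315616, 139128·184829071176614315616+8579·2997423827252098776577) = (834051164465087816782726488,51429798028655751907276931)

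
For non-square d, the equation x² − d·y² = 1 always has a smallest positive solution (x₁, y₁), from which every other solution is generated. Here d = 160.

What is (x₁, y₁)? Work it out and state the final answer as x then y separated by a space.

[12; 1,1,1,5,1,1,1,24] for √160; ℓ=8 ⇒ convergent index 7
i=0: a=12 ⇒ p=12, q=1
i=1: a=1 ⇒ p=13, q=1
i=2: a=1 ⇒ p=25, q=2
i=3: a=1 ⇒ p=38, q=3
i=4: a=5 ⇒ p=215, q=17
…
i=6: a=1 ⇒ p=468, q=37
i=7: a=1 ⇒ p=721, q=57
→ (721, 57).  Check: 721²=519841, 160·57²=519840, difference 1.

721 57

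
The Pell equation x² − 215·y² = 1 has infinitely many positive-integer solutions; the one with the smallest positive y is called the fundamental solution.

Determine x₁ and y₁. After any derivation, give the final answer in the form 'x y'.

√215 = [14; 1,1,1,28, …], period ℓ=4 (even) → k=3
step 0: (14, 1)  from 14·(1,0) + (0,1)
step 1: (15, 1)  from 1·(14,1) + (1,0)
step 2: (29, 2)  from 1·(15,1) + (14,1)
step 3: (44, 3)  from 1·(29,2) + (15,1)
(x₁, y₁) = (44, 3);  44² − 215·3² = 1 ✓

44 3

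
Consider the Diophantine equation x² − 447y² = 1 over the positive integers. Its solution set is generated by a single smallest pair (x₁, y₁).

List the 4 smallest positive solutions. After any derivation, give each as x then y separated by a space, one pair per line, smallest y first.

148 7
43807 2072
12966724 613305
3838106497 181536208

√447 → a₀=21, period (7,42); ℓ=2 even so k=1
i=0: a=21 ⇒ p=21, q=1
i=1: a=7 ⇒ p=148, q=7
fundamental: x₁=148, y₁=7  (since 21904 − 447·49 = 1)
k=2:  x_2 = 148·148+447·7·7 = 43807,  y_2 = 148·7+7·148 = 2072
k=3:  x_3 = 148·43807+447·7·2072 = 12966724,  y_3 = 148·2072+7·43807 = 613305
k=4:  x_4 = 148·12966724+447·7·613305 = 3838106497,  y_4 = 148·613305+7·12966724 = 181536208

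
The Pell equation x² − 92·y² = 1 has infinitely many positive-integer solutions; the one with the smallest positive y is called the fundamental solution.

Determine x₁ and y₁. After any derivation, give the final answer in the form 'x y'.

1151 120

√92 = [9; 1,1,2,4,2,1,1,18, …], period ℓ=8 (even) → k=7
step 0: (9, 1)  from 9·(1,0) + (0,1)
step 1: (10, 1)  from 1·(9,1) + (1,0)
step 2: (19, 2)  from 1·(10,1) + (9,1)
…
step 4: (211, 22)  from 4·(48,5) + (19,2)
…
step 6: (681, 71)  from 1·(470,49) + (211,22)
step 7: (1151, 120)  from 1·(681,71) + (470,49)
fundamental: x₁=1151, y₁=120  (since 1324801 − 92·14400 = 1)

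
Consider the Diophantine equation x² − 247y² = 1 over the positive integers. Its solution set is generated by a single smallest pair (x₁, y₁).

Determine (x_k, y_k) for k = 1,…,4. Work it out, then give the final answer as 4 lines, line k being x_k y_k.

85292 5427
14549450527 925759368
2481903468612476 157919736025485
423373021275241155457 26938580249245573872

√247 = [15; 1,2,1,1,9,1,9,1,1,2,1,30, …], period ℓ=12 (even) → k=11
step 0: (15, 1)  from 15·(1,0) + (0,1)
…
step 2: (47, 3)  from 2·(16,1) + (15,1)
…
step 8: (12683, 807)  from 1·(11520,733) + (1163,74)
…
step 10: (61089, 3887)  from 2·(24203,1540) + (12683,807)
step 11: (85292, 5427)  from 1·(61089,3887) + (24203,1540)
fundamental: x₁=85292, y₁=5427  (since 7274725264 − 247·29452329 = 1)
(x_2, y_2) = (85292·85292 + 247·5427·5427, 85292·5427 + 5427·85292) = (14549450527, 925759368)
(x_3, y_3) = (85292·14549450527 + 247·5427·925759368, 85292·925759368 + 5427·14549450527) = (2481903468612476, 157919736025485)
(x_4, y_4) = (85292·2481903468612476 + 247·5427·157919736025485, 85292·157919736025485 + 5427·2481903468612476) = (423373021275241155457, 26938580249245573872)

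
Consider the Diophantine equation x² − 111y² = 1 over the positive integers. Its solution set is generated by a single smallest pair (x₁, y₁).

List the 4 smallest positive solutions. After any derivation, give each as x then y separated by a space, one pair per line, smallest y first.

295 28
174049 16520
102688615 9746772
60586108801 5750578960

d=111: √d = [10; 1,1,6,1,1,20] (ℓ=6, even), read p_5/q_5
step 0: (10, 1)  from 10·(1,0) + (0,1)
step 1: (11, 1)  from 1·(10,1) + (1,0)
step 2: (21, 2)  from 1·(11,1) + (10,1)
…
step 4: (158, 15)  from 1·(137,13) + (21,2)
step 5: (295, 28)  from 1·(158,15) + (137,13)
fundamental: x₁=295, y₁=28  (since 87025 − 111·784 = 1)
k=2:  x_2 = 295·295+111·28·28 = 174049,  y_2 = 295·28+28·295 = 16520
k=3:  x_3 = 295·174049+111·28·16520 = 102688615,  y_3 = 295·16520+28·174049 = 9746772
k=4:  x_4 = 295·102688615+111·28·9746772 = 60586108801,  y_4 = 295·9746772+28·102688615 = 5750578960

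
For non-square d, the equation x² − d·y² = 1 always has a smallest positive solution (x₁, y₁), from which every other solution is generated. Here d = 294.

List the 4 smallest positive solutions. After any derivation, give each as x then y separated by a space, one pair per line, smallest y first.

d=294: √d = [17; 6,1,4,1,6,34] (ℓ=6, even), read p_5/q_5
i=0: a=17 ⇒ p=17, q=1
…
i=2: a=1 ⇒ p=120, q=7
i=3: a=4 ⇒ p=583, q=34
i=4: a=1 ⇒ p=703, q=41
i=5: a=6 ⇒ p=4801, q=280
→ (4801, 280).  Check: 4801²=23049601, 294·280²=23049600, difference 1.
k=2:  x_2 = 4801·4801+294·280·280 = 46099201,  y_2 = 4801·280+280·4801 = 2688560
k=3:  x_3 = 4801·46099201+294·280·2688560 = 442644523201,  y_3 = 4801·2688560+280·46099201 = 25815552840
k=4:  x_4 = 4801·442644523201+294·280·25815552840 = 4250272665676801,  y_4 = 4801·25815552840+280·442644523201 = 247880935681120

4801 280
46099201 2688560
442644523201 25815552840
4250272665676801 247880935681120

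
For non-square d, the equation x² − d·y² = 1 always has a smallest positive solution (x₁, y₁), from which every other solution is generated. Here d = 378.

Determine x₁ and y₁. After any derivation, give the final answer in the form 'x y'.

8749 450

√378 = [19; 2,3,1,4,1,3,2,38, …], period ℓ=8 (even) → k=7
step 0: (19, 1)  from 19·(1,0) + (0,1)
…
step 4: (836, 43)  from 4·(175,9) + (136,7)
…
step 6: (3869, 199)  from 3·(1011,52) + (836,43)
step 7: (8749, 450)  from 2·(3869,199) + (1011,52)
fundamental: x₁=8749, y₁=450  (since 76545001 − 378·202500 = 1)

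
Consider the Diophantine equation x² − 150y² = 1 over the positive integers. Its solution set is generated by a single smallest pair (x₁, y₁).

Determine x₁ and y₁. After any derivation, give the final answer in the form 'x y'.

[12; 4,24] for √150; ℓ=2 ⇒ convergent index 1
a_0=12:  p_0=12·1+0=12,  q_0=12·0+1=1
a_1=4:  p_1=4·12+1=49,  q_1=4·1+0=4
(x₁, y₁) = (49, 4);  49² − 150·4² = 1 ✓

49 4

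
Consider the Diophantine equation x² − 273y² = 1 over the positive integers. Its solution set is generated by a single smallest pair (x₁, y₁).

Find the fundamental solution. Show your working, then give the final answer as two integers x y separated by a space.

√273 → a₀=16, period (1,1,10,1,1,32); ℓ=6 even so k=5
step 0: (16, 1)  from 16·(1,0) + (0,1)
…
step 4: (380, 23)  from 1·(347,21) + (33,2)
step 5: (727, 44)  from 1·(380,23) + (347,21)
→ (727, 44).  Check: 727²=528529, 273·44²=528528, difference 1.

727 44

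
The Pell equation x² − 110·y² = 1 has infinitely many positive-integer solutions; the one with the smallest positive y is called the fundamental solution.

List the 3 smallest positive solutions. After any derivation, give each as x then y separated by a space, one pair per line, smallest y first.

21 2
881 84
36981 3526

[10; 2,20] for √110; ℓ=2 ⇒ convergent index 1
a_0=10:  p_0=10·1+0=10,  q_0=10·0+1=1
a_1=2:  p_1=2·10+1=21,  q_1=2·1+0=2
(x₁, y₁) = (21, 2);  21² − 110·2² = 1 ✓
(x_2, y_2) = (21·21 + 110·2·2, 21·2 + 2·21) = (881, 84)
(x_3, y_3) = (21·881 + 110·2·84, 21·84 + 2·881) = (36981, 3526)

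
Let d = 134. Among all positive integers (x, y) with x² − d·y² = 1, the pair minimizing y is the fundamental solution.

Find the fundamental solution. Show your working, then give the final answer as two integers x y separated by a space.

145925 12606

[11; 1,1,2,1,3,…,1,1,22] for √134; ℓ=14 ⇒ convergent index 13
k=0  a_k=11  p_k/q_k = 11/1
k=1  a_k=1  p_k/q_k = 12/1
k=2  a_k=1  p_k/q_k = 23/2
k=3  a_k=2  p_k/q_k = 58/5
k=4  a_k=1  p_k/q_k = 81/7
k=5  a_k=3  p_k/q_k = 301/26
…
k=7  a_k=10  p_k/q_k = 4121/356
k=8  a_k=1  p_k/q_k = 4503/389
k=9  a_k=3  p_k/q_k = 17630/1523
…
k=11  a_k=2  p_k/q_k = 61896/5347
k=12  a_k=1  p_k/q_k = 84029/7259
k=13  a_k=1  p_k/q_k = 145925/12606
fundamental: x₁=145925, y₁=12606  (since 21294105625 − 134·158911236 = 1)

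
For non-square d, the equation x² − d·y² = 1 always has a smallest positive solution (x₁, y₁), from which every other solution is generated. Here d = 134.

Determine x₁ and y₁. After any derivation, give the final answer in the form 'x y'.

145925 12606

[11; 1,1,2,1,3,…,1,1,22] for √134; ℓ=14 ⇒ convergent index 13
a_0=11:  p_0=11·1+0=11,  q_0=11·0+1=1
a_1=1:  p_1=1·11+1=12,  q_1=1·1+0=1
…
a_4=1:  p_4=1·58+23=81,  q_4=1·5+2=7
…
a_7=10:  p_7=10·382+301=4121,  q_7=10·33+26=356
…
a_9=3:  p_9=3·4503+4121=17630,  q_9=3·389+356=1523
a_10=1:  p_10=1·17630+4503=22133,  q_10=1·1523+389=1912
…
a_12=1:  p_12=1·61896+22133=84029,  q_12=1·5347+1912=7259
a_13=1:  p_13=1·84029+61896=145925,  q_13=1·7259+5347=12606
fundamental: x₁=145925, y₁=12606  (since 21294105625 − 134·158911236 = 1)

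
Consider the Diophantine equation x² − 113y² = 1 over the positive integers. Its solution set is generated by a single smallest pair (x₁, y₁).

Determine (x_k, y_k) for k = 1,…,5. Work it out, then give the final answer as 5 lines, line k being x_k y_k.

1204353 113296
2900932297217 272896754976
6987493029899166849 657328051091107760
16830816386073401651890177 1583310020631184911403584
40540488414026331506287881514113 3813728346553801555156190094544

[10; 1,1,1,2,2,1,1,1,20] for √113; ℓ=9 ⇒ convergent index 17
step 0: (10, 1)  from 10·(1,0) + (0,1)
…
step 5: (202, 19)  from 2·(85,8) + (32,3)
step 6: (287, 27)  from 1·(202,19) + (85,8)
…
step 8: (776, 73)  from 1·(489,46) + (287,27)
…
step 11: (32794, 3085)  from 1·(16785,1579) + (16009,1506)
…
step 16: (758918, 71393)  from 1·(445435,41903) + (313483,29490)
step 17: (1204353, 113296)  from 1·(758918,71393) + (445435,41903)
→ (1204353, 113296).  Check: 1204353²=1450466148609, 113·113296²=1450466148608, difference 1.
(1204353+113296√113)^2 = 2900932297217 + 272896754976√113
(1204353+113296√113)^3 = 6987493029899166849 + 657328051091107760√113
(1204353+113296√113)^4 = 16830816386073401651890177 + 1583310020631184911403584√113
(1204353+113296√113)^5 = 40540488414026331506287881514113 + 3813728346553801555156190094544√113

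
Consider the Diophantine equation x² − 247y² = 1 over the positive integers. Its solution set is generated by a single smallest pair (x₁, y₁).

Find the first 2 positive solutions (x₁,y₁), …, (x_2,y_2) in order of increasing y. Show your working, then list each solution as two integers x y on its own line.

85292 5427
14549450527 925759368

d=247: √d = [15; 1,2,1,1,9,1,9,1,1,2,1,30] (ℓ=12, even), read p_11/q_11
k=0  a_k=15  p_k/q_k = 15/1
k=1  a_k=1  p_k/q_k = 16/1
…
k=3  a_k=1  p_k/q_k = 63/4
k=4  a_k=1  p_k/q_k = 110/7
k=5  a_k=9  p_k/q_k = 1053/67
k=6  a_k=1  p_k/q_k = 1163/74
k=7  a_k=9  p_k/q_k = 11520/733
…
k=10  a_k=2  p_k/q_k = 61089/3887
k=11  a_k=1  p_k/q_k = 85292/5427
→ (85292, 5427).  Check: 85292²=7274725264, 247·5427²=7274725263, difference 1.
k=2:  x_2 = 85292·85292+247·5427·5427 = 14549450527,  y_2 = 85292·5427+5427·85292 = 925759368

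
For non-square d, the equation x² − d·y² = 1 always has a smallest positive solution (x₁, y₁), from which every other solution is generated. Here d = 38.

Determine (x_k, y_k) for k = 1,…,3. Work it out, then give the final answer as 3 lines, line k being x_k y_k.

d=38: √d = [6; 6,12] (ℓ=2, even), read p_1/q_1
k=0  a_k=6  p_k/q_k = 6/1
k=1  a_k=6  p_k/q_k = 37/6
fundamental: x₁=37, y₁=6  (since 1369 − 38·36 = 1)
(37+6√38)^2 = 2737 + 444√38
(37+6√38)^3 = 202501 + 32850√38

37 6
2737 444
202501 32850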